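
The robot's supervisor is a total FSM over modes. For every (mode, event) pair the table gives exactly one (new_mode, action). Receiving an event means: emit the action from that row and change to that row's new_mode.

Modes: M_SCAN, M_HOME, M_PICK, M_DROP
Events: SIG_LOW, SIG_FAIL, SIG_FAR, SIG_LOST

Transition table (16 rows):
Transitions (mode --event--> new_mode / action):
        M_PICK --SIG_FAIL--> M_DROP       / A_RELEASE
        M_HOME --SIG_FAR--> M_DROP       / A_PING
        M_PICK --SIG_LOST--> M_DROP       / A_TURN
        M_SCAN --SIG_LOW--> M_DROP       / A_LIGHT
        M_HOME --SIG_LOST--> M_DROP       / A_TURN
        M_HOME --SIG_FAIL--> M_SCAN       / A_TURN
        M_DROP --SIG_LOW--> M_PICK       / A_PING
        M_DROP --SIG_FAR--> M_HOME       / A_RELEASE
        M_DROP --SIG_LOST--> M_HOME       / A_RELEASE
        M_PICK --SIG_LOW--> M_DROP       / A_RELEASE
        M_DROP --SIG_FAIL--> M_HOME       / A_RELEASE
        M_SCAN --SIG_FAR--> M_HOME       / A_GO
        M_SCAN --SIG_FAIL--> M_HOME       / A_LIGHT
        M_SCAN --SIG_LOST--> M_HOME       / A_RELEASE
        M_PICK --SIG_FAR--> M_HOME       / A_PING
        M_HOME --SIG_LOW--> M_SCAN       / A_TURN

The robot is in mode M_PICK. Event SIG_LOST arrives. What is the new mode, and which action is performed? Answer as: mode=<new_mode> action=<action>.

mode=M_DROP action=A_TURN

current mode = M_PICK; filter table to that mode:
  (M_PICK, SIG_FAIL) → (M_DROP, A_RELEASE)
  (M_PICK, SIG_LOST) → (M_DROP, A_TURN)  ← event matches
  (M_PICK, SIG_LOW) → (M_DROP, A_RELEASE)
  (M_PICK, SIG_FAR) → (M_HOME, A_PING)
event = SIG_LOST selects (M_DROP, A_TURN)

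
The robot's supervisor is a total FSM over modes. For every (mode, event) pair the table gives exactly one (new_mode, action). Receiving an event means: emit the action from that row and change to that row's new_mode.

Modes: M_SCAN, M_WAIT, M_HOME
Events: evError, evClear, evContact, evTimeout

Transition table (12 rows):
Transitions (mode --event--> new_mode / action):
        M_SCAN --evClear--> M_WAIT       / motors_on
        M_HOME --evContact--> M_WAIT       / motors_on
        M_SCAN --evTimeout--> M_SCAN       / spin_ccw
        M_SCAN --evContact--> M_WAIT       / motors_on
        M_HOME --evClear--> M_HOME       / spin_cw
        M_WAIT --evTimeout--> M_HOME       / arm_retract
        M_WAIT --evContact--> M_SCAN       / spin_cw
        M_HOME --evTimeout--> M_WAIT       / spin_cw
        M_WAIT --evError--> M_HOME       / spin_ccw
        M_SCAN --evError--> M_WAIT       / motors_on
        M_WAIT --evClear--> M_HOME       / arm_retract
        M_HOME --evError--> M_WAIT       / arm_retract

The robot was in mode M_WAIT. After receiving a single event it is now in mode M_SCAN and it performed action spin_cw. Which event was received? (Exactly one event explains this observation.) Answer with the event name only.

evContact

try evError: (M_WAIT, evError) → (M_HOME, spin_ccw)
try evClear: (M_WAIT, evClear) → (M_HOME, arm_retract)
try evContact: (M_WAIT, evContact) → (M_SCAN, spin_cw)  ← matches
try evTimeout: (M_WAIT, evTimeout) → (M_HOME, arm_retract)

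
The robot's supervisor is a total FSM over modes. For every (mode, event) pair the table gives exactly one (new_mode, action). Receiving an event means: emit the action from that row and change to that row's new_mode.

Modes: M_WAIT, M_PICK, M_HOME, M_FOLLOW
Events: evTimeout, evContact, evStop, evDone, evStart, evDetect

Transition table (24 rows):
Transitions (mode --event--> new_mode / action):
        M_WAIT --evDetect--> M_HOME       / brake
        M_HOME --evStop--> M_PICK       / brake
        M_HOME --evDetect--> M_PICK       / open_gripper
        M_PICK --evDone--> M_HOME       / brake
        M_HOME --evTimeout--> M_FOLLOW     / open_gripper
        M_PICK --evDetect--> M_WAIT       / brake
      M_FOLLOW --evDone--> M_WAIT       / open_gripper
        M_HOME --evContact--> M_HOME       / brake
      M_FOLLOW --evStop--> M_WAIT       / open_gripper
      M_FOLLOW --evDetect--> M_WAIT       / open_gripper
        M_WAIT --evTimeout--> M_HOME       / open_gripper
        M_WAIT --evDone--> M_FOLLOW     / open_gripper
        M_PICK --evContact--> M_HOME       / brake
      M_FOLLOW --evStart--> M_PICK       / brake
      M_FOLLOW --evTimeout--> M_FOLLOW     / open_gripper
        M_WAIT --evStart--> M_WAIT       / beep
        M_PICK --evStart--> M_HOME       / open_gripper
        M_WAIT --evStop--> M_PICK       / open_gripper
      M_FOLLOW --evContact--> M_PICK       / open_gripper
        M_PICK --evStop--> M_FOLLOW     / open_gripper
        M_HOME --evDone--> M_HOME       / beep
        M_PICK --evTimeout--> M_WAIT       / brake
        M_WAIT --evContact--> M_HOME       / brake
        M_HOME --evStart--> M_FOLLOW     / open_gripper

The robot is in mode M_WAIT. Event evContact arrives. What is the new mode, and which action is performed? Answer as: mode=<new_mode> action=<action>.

mode=M_HOME action=brake

current mode = M_WAIT; filter table to that mode:
  (M_WAIT, evDetect) → (M_HOME, brake)
  (M_WAIT, evTimeout) → (M_HOME, open_gripper)
  (M_WAIT, evDone) → (M_FOLLOW, open_gripper)
  (M_WAIT, evStart) → (M_WAIT, beep)
  (M_WAIT, evStop) → (M_PICK, open_gripper)
  (M_WAIT, evContact) → (M_HOME, brake)  ← event matches
event = evContact selects (M_HOME, brake)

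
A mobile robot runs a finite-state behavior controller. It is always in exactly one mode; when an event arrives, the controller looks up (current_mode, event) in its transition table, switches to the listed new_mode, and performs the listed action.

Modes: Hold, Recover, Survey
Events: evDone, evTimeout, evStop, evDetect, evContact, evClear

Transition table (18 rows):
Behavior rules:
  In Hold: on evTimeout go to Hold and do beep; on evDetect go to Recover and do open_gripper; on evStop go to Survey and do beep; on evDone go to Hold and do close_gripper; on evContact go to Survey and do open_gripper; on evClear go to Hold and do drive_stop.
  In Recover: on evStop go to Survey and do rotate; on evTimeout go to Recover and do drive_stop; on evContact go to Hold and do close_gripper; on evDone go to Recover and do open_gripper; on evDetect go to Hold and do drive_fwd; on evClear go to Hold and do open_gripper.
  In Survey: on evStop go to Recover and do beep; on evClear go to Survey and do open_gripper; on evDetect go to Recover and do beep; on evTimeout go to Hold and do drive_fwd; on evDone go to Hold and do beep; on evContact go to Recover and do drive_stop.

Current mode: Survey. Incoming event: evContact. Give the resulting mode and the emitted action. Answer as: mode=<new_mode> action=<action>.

mode=Recover action=drive_stop

current mode = Survey; filter table to that mode:
  (Survey, evStop) → (Recover, beep)
  (Survey, evClear) → (Survey, open_gripper)
  (Survey, evDetect) → (Recover, beep)
  (Survey, evTimeout) → (Hold, drive_fwd)
  (Survey, evDone) → (Hold, beep)
  (Survey, evContact) → (Recover, drive_stop)  ← event matches
event = evContact selects (Recover, drive_stop)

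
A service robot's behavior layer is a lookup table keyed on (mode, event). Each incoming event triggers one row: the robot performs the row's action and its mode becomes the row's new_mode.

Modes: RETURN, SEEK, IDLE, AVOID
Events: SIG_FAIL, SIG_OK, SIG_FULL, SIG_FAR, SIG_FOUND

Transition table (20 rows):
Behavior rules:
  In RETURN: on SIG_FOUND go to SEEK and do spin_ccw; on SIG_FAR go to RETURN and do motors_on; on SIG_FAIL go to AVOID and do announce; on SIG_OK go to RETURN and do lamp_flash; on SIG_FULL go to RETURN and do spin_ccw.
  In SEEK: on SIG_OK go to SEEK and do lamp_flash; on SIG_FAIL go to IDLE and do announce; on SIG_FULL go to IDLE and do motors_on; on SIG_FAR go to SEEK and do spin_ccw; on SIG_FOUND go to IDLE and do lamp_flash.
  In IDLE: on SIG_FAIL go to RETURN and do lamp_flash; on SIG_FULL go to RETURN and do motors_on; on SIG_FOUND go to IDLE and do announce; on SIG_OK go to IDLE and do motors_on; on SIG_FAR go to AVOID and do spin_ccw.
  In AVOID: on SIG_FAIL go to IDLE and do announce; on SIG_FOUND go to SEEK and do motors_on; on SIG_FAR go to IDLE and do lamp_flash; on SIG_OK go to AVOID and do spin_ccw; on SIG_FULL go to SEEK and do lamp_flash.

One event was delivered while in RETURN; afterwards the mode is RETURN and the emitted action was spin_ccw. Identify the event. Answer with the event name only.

try SIG_FAIL: (RETURN, SIG_FAIL) → (AVOID, announce)
try SIG_OK: (RETURN, SIG_OK) → (RETURN, lamp_flash)
try SIG_FULL: (RETURN, SIG_FULL) → (RETURN, spin_ccw)  ← matches
try SIG_FAR: (RETURN, SIG_FAR) → (RETURN, motors_on)
try SIG_FOUND: (RETURN, SIG_FOUND) → (SEEK, spin_ccw)

SIG_FULL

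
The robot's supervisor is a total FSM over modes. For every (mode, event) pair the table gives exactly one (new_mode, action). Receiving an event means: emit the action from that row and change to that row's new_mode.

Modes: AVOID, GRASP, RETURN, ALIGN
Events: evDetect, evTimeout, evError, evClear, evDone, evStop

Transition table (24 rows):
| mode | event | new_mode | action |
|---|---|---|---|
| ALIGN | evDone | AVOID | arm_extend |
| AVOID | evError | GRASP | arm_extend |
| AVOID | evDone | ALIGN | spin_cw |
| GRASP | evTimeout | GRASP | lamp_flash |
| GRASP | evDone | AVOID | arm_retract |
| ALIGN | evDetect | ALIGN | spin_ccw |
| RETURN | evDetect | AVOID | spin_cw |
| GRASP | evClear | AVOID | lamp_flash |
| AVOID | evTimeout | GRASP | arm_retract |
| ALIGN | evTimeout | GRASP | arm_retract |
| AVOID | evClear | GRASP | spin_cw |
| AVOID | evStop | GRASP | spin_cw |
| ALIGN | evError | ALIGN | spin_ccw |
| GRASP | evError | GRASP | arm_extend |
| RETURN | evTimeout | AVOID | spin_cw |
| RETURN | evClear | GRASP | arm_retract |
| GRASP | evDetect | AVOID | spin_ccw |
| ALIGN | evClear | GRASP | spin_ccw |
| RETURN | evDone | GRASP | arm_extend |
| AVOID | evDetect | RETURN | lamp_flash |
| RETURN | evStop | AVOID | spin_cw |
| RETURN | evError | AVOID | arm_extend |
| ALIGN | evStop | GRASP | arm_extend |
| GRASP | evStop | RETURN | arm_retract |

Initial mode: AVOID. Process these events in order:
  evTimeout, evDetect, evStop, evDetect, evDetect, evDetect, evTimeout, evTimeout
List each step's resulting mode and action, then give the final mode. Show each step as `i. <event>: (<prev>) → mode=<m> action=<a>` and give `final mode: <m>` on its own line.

final mode: GRASP

1. evTimeout: (AVOID) → mode=GRASP action=arm_retract
2. evDetect: (GRASP) → mode=AVOID action=spin_ccw
3. evStop: (AVOID) → mode=GRASP action=spin_cw
4. evDetect: (GRASP) → mode=AVOID action=spin_ccw
5. evDetect: (AVOID) → mode=RETURN action=lamp_flash
6. evDetect: (RETURN) → mode=AVOID action=spin_cw
7. evTimeout: (AVOID) → mode=GRASP action=arm_retract
8. evTimeout: (GRASP) → mode=GRASP action=lamp_flash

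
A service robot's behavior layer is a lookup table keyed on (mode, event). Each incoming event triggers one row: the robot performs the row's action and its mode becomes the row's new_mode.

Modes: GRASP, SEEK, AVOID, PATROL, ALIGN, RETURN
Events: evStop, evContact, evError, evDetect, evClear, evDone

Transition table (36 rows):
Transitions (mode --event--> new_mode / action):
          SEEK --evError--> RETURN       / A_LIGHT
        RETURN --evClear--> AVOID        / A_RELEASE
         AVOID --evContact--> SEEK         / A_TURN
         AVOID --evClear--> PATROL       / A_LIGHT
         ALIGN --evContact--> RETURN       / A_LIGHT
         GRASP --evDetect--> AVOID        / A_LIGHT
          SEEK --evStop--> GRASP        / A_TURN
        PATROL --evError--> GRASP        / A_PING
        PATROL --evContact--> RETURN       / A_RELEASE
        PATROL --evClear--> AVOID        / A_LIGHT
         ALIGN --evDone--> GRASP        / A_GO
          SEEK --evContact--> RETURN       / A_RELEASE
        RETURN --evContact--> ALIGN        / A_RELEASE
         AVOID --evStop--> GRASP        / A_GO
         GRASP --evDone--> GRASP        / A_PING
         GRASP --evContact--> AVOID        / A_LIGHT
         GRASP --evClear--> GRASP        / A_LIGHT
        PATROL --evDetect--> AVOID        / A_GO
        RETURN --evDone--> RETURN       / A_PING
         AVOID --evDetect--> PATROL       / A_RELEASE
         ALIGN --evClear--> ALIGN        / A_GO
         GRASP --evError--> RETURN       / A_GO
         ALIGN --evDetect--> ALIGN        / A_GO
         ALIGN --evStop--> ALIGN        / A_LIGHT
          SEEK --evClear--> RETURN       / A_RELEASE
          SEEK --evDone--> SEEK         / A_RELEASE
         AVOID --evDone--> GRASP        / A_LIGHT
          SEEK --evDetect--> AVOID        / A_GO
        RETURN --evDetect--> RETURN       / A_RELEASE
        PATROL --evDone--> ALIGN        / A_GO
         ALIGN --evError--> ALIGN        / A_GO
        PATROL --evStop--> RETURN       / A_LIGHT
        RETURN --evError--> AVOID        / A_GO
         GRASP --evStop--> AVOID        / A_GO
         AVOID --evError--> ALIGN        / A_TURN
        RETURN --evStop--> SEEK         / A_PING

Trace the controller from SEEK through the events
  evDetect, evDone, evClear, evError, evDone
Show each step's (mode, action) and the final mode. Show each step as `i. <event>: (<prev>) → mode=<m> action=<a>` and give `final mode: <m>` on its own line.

final mode: RETURN

1. evDetect: (SEEK) → mode=AVOID action=A_GO
2. evDone: (AVOID) → mode=GRASP action=A_LIGHT
3. evClear: (GRASP) → mode=GRASP action=A_LIGHT
4. evError: (GRASP) → mode=RETURN action=A_GO
5. evDone: (RETURN) → mode=RETURN action=A_PING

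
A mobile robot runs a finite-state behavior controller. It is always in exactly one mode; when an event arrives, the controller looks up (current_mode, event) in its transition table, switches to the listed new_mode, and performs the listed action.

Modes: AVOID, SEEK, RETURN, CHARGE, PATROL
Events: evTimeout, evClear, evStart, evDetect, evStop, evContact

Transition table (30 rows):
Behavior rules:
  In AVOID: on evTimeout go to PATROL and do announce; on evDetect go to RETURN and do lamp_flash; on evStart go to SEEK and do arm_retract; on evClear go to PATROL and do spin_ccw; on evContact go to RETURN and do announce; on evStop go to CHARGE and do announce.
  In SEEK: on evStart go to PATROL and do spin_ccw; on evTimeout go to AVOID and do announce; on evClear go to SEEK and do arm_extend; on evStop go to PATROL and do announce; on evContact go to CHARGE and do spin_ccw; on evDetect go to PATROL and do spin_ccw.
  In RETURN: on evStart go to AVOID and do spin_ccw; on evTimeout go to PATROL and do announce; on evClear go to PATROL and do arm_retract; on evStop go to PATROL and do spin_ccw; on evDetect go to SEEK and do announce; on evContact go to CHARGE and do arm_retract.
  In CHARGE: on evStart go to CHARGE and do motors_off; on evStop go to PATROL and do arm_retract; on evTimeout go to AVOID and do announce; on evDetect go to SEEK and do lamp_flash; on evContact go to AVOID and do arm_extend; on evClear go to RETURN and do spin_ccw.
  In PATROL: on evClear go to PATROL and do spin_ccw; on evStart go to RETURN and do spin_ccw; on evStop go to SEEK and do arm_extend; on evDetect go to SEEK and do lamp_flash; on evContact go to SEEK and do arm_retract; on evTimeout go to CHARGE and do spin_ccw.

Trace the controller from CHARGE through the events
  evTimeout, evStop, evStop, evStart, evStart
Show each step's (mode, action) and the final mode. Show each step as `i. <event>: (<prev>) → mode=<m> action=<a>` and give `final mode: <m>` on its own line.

final mode: AVOID

1. evTimeout: (CHARGE) → mode=AVOID action=announce
2. evStop: (AVOID) → mode=CHARGE action=announce
3. evStop: (CHARGE) → mode=PATROL action=arm_retract
4. evStart: (PATROL) → mode=RETURN action=spin_ccw
5. evStart: (RETURN) → mode=AVOID action=spin_ccw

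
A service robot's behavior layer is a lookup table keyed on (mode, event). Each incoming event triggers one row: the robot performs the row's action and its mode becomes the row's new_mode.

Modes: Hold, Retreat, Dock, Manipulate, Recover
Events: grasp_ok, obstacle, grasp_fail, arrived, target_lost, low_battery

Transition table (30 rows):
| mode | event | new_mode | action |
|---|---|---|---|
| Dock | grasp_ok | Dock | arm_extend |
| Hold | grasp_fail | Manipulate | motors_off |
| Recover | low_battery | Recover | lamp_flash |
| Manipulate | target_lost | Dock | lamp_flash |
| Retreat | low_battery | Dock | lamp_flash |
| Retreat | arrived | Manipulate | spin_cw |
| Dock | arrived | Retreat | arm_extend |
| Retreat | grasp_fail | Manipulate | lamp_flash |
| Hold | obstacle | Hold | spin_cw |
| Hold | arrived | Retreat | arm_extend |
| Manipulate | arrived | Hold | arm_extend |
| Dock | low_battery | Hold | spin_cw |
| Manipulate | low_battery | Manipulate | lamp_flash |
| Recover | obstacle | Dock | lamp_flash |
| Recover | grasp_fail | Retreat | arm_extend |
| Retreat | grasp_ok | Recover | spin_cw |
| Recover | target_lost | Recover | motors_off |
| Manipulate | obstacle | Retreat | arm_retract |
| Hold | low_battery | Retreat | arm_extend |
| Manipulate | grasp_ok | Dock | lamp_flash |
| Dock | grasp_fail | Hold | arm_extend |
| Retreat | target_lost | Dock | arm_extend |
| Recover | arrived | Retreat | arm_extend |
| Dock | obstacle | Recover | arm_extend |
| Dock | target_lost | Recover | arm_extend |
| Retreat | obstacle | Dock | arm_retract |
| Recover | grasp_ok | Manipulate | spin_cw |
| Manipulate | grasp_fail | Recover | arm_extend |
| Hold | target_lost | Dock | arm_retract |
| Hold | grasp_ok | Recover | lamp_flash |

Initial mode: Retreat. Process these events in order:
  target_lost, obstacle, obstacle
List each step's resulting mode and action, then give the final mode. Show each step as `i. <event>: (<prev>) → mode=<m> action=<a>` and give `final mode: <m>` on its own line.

1. target_lost: (Retreat) → mode=Dock action=arm_extend
2. obstacle: (Dock) → mode=Recover action=arm_extend
3. obstacle: (Recover) → mode=Dock action=lamp_flash

final mode: Dock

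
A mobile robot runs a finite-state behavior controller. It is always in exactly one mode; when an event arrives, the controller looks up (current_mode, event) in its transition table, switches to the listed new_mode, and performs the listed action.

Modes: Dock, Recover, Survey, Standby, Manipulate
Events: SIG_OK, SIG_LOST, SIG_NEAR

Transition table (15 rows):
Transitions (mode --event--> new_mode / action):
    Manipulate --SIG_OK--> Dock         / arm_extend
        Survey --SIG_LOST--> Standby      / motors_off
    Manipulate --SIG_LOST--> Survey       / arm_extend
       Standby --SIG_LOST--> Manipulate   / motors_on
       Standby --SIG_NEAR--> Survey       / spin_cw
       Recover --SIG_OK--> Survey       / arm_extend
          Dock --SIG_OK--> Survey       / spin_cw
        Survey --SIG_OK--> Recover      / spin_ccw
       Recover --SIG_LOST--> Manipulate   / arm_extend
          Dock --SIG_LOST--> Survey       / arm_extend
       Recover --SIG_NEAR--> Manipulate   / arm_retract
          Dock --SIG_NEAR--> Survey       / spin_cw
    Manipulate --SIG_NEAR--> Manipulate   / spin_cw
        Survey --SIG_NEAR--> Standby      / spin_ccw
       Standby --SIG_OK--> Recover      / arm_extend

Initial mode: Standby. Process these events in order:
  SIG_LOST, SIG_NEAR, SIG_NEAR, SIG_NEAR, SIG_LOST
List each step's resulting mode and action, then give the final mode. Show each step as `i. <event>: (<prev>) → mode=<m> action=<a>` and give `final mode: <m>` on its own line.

final mode: Survey

1. SIG_LOST: (Standby) → mode=Manipulate action=motors_on
2. SIG_NEAR: (Manipulate) → mode=Manipulate action=spin_cw
3. SIG_NEAR: (Manipulate) → mode=Manipulate action=spin_cw
4. SIG_NEAR: (Manipulate) → mode=Manipulate action=spin_cw
5. SIG_LOST: (Manipulate) → mode=Survey action=arm_extend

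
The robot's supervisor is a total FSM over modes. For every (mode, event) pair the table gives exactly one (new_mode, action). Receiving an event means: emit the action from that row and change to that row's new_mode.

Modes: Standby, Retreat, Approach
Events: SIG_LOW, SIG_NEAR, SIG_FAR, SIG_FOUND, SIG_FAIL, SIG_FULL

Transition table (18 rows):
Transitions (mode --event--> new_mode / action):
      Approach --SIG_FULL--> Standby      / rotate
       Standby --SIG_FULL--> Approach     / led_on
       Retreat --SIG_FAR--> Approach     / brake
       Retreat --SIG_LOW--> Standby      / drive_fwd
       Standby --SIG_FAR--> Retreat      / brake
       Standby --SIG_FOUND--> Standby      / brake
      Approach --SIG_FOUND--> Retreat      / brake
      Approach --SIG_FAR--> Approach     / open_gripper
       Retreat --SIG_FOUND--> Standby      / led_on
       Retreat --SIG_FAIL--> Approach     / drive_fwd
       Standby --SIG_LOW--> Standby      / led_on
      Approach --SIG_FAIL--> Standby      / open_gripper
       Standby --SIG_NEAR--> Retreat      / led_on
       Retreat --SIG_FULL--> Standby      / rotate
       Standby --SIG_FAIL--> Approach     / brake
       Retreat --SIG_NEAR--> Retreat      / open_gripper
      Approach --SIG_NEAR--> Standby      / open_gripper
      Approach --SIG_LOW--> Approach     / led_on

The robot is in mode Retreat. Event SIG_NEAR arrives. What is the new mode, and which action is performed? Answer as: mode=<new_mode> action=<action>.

current mode = Retreat; filter table to that mode:
  (Retreat, SIG_FAR) → (Approach, brake)
  (Retreat, SIG_LOW) → (Standby, drive_fwd)
  (Retreat, SIG_FOUND) → (Standby, led_on)
  (Retreat, SIG_FAIL) → (Approach, drive_fwd)
  (Retreat, SIG_FULL) → (Standby, rotate)
  (Retreat, SIG_NEAR) → (Retreat, open_gripper)  ← event matches
event = SIG_NEAR selects (Retreat, open_gripper)

mode=Retreat action=open_gripper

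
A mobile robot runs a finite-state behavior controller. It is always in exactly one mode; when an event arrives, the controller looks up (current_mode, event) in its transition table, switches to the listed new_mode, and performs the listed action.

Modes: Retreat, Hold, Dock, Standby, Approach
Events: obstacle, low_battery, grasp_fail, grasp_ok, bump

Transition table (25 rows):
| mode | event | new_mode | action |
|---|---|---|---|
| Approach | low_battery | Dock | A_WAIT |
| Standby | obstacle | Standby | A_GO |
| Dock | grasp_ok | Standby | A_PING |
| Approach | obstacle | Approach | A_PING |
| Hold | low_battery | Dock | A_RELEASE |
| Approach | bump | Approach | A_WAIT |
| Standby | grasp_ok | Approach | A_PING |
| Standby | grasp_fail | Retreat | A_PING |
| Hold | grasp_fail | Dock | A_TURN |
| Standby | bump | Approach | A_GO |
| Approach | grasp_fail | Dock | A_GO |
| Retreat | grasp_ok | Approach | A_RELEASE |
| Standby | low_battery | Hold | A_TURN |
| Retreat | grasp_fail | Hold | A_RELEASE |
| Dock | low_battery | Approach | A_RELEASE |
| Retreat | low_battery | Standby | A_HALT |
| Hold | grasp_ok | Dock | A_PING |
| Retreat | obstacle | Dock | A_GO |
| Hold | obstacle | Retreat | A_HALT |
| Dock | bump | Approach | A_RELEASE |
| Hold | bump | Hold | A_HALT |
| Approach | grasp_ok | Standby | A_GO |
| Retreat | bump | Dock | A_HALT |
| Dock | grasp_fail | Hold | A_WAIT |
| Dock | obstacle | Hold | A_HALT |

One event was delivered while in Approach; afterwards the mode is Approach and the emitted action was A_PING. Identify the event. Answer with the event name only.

try obstacle: (Approach, obstacle) → (Approach, A_PING)  ← matches
try low_battery: (Approach, low_battery) → (Dock, A_WAIT)
try grasp_fail: (Approach, grasp_fail) → (Dock, A_GO)
try grasp_ok: (Approach, grasp_ok) → (Standby, A_GO)
try bump: (Approach, bump) → (Approach, A_WAIT)

obstacle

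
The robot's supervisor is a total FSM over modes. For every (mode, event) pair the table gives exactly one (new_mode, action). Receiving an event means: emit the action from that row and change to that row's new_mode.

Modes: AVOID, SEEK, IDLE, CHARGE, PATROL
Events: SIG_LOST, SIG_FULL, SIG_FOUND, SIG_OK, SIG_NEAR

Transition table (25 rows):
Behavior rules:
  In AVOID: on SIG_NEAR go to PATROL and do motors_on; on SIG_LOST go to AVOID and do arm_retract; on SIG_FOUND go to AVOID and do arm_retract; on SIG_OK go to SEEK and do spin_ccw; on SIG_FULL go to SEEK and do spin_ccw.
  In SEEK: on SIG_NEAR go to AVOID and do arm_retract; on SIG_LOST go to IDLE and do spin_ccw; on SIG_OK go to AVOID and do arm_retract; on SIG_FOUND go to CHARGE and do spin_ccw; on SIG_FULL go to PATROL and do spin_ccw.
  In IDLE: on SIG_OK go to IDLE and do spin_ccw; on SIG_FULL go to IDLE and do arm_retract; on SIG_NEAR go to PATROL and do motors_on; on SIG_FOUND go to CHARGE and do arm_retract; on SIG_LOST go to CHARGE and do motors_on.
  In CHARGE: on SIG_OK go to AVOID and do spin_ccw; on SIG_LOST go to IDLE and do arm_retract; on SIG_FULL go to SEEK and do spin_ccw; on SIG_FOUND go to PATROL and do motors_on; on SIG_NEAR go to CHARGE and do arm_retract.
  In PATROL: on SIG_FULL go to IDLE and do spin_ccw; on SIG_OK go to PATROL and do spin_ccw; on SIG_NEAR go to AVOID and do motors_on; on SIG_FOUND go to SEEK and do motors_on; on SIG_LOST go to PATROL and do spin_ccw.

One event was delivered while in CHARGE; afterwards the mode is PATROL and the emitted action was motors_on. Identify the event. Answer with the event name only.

try SIG_LOST: (CHARGE, SIG_LOST) → (IDLE, arm_retract)
try SIG_FULL: (CHARGE, SIG_FULL) → (SEEK, spin_ccw)
try SIG_FOUND: (CHARGE, SIG_FOUND) → (PATROL, motors_on)  ← matches
try SIG_OK: (CHARGE, SIG_OK) → (AVOID, spin_ccw)
try SIG_NEAR: (CHARGE, SIG_NEAR) → (CHARGE, arm_retract)

SIG_FOUND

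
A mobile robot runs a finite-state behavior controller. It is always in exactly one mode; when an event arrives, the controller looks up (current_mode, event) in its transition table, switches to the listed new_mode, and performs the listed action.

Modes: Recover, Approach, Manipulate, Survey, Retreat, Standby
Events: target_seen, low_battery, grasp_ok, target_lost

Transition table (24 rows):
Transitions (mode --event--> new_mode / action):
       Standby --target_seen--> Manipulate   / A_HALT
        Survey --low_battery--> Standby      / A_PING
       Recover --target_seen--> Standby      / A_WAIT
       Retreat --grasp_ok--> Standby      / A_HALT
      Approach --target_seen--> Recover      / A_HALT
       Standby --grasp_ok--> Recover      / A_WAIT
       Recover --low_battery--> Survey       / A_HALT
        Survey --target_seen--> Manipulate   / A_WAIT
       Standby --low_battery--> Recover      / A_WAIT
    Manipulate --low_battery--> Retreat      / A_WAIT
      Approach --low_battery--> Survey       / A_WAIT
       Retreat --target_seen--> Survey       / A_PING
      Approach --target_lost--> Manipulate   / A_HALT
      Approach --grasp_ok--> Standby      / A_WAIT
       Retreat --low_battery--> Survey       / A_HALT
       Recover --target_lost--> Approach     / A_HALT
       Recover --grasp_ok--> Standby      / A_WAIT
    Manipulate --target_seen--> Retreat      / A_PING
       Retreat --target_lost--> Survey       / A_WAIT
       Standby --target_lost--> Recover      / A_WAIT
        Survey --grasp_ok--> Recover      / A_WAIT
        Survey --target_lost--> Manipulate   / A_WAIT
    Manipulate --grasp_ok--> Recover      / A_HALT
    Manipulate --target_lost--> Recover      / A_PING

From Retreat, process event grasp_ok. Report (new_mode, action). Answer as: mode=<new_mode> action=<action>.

mode=Standby action=A_HALT

current mode = Retreat; filter table to that mode:
  (Retreat, grasp_ok) → (Standby, A_HALT)  ← event matches
  (Retreat, target_seen) → (Survey, A_PING)
  (Retreat, low_battery) → (Survey, A_HALT)
  (Retreat, target_lost) → (Survey, A_WAIT)
event = grasp_ok selects (Standby, A_HALT)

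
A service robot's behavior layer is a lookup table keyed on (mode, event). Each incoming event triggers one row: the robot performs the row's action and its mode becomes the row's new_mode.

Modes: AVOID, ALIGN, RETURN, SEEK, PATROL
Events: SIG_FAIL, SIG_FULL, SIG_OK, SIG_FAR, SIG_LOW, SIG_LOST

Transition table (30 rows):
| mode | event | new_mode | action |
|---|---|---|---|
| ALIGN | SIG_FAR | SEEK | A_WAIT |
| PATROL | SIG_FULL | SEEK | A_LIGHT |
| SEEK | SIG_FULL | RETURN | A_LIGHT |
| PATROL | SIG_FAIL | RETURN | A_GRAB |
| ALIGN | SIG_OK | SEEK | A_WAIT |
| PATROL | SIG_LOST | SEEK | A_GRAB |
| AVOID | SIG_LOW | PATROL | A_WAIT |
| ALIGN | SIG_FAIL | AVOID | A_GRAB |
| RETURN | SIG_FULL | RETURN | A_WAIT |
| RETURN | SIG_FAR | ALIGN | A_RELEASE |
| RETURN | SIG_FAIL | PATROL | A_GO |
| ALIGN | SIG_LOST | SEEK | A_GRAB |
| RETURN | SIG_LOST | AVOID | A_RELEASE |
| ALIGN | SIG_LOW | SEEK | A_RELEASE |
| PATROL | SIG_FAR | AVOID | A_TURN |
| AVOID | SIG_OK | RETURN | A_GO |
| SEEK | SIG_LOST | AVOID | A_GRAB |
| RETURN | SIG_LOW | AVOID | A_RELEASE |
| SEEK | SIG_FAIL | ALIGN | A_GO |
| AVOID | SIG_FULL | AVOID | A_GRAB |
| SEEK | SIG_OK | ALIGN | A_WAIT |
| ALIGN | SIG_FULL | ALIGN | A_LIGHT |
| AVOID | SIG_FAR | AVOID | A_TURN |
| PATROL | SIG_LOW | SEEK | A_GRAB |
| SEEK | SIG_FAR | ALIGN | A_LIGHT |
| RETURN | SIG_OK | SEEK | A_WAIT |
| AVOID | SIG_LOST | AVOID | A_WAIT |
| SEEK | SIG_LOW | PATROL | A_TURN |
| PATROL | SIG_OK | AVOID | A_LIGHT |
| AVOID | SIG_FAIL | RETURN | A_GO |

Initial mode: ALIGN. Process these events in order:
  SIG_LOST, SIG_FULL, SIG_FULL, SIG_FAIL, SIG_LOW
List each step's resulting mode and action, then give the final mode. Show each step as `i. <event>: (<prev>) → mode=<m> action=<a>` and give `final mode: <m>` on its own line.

1. SIG_LOST: (ALIGN) → mode=SEEK action=A_GRAB
2. SIG_FULL: (SEEK) → mode=RETURN action=A_LIGHT
3. SIG_FULL: (RETURN) → mode=RETURN action=A_WAIT
4. SIG_FAIL: (RETURN) → mode=PATROL action=A_GO
5. SIG_LOW: (PATROL) → mode=SEEK action=A_GRAB

final mode: SEEK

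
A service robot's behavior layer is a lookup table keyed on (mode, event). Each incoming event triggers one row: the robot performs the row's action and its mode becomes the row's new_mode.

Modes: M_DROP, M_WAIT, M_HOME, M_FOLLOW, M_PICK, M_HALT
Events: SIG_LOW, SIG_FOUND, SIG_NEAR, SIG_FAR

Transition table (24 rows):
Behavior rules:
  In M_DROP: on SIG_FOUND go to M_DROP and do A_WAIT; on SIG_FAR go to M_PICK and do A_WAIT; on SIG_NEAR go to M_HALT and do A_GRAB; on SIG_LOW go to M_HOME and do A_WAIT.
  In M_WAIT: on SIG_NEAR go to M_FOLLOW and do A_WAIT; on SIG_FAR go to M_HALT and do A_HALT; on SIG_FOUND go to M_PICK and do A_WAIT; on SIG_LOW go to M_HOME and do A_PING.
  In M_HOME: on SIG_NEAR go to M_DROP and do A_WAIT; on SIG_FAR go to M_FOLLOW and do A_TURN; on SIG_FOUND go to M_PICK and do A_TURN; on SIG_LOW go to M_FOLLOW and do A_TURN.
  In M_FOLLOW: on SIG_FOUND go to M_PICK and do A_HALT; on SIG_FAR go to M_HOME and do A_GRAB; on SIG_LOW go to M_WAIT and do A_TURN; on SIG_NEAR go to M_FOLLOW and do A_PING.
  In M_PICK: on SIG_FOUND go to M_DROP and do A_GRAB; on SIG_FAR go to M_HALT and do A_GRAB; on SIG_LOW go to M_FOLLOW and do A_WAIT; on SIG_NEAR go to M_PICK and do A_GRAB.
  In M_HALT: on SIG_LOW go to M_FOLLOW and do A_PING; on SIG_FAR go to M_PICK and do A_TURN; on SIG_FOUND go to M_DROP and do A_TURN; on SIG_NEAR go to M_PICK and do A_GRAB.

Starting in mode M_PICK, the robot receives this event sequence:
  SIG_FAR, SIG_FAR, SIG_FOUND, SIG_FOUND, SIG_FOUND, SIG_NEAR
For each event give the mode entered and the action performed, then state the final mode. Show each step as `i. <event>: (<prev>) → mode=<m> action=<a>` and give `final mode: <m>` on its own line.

1. SIG_FAR: (M_PICK) → mode=M_HALT action=A_GRAB
2. SIG_FAR: (M_HALT) → mode=M_PICK action=A_TURN
3. SIG_FOUND: (M_PICK) → mode=M_DROP action=A_GRAB
4. SIG_FOUND: (M_DROP) → mode=M_DROP action=A_WAIT
5. SIG_FOUND: (M_DROP) → mode=M_DROP action=A_WAIT
6. SIG_NEAR: (M_DROP) → mode=M_HALT action=A_GRAB

final mode: M_HALT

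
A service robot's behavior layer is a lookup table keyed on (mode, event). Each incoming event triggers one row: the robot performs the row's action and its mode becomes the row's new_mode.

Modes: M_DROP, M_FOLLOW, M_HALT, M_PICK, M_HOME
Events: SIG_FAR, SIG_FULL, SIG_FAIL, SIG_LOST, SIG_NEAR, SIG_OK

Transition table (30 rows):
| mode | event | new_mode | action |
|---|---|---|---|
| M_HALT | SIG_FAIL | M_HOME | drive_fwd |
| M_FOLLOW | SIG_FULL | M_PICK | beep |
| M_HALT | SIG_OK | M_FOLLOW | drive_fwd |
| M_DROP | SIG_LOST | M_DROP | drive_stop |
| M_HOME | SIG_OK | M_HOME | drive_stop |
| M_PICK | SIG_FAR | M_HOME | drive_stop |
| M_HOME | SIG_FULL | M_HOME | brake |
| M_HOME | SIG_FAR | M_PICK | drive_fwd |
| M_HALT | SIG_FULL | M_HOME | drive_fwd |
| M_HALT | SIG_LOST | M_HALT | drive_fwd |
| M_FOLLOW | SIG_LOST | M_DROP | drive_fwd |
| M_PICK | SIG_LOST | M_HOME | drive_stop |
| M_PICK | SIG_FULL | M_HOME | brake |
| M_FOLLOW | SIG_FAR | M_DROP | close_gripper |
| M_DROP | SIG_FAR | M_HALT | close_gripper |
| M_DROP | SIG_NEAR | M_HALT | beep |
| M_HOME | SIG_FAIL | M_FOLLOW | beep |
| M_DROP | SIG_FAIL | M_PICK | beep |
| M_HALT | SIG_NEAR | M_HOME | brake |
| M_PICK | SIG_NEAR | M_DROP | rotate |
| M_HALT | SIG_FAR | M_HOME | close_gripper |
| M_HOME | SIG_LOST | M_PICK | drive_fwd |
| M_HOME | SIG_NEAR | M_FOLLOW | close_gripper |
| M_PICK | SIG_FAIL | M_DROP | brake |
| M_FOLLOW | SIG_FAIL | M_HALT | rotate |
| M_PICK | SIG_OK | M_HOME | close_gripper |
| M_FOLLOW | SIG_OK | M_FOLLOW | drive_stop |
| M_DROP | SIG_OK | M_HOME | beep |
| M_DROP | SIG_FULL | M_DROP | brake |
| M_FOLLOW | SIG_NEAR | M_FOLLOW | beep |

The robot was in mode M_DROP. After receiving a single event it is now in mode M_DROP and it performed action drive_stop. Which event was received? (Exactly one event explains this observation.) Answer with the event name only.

try SIG_FAR: (M_DROP, SIG_FAR) → (M_HALT, close_gripper)
try SIG_FULL: (M_DROP, SIG_FULL) → (M_DROP, brake)
try SIG_FAIL: (M_DROP, SIG_FAIL) → (M_PICK, beep)
try SIG_LOST: (M_DROP, SIG_LOST) → (M_DROP, drive_stop)  ← matches
try SIG_NEAR: (M_DROP, SIG_NEAR) → (M_HALT, beep)
try SIG_OK: (M_DROP, SIG_OK) → (M_HOME, beep)

SIG_LOST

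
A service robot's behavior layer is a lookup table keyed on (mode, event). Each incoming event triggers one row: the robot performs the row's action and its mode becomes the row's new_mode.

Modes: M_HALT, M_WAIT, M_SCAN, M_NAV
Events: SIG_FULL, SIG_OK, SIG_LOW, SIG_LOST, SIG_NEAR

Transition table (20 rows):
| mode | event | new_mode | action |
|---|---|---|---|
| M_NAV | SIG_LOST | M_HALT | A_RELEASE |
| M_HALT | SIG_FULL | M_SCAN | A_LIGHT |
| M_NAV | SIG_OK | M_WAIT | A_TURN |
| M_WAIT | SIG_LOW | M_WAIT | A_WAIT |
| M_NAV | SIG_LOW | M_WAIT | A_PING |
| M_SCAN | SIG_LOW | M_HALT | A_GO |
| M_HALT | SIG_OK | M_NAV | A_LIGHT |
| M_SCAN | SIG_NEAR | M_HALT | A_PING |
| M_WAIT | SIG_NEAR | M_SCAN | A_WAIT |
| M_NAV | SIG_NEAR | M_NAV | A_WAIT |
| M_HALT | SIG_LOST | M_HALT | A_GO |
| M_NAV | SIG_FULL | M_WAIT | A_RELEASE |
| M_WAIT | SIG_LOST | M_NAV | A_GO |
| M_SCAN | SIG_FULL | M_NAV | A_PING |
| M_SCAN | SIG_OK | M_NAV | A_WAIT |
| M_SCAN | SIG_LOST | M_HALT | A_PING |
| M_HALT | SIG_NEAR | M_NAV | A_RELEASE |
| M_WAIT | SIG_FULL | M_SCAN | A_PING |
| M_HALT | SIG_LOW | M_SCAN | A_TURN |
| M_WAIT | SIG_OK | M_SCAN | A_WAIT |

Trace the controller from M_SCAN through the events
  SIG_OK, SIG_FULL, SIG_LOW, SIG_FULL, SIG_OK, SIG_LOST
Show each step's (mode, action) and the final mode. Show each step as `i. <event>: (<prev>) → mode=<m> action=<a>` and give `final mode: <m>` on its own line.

1. SIG_OK: (M_SCAN) → mode=M_NAV action=A_WAIT
2. SIG_FULL: (M_NAV) → mode=M_WAIT action=A_RELEASE
3. SIG_LOW: (M_WAIT) → mode=M_WAIT action=A_WAIT
4. SIG_FULL: (M_WAIT) → mode=M_SCAN action=A_PING
5. SIG_OK: (M_SCAN) → mode=M_NAV action=A_WAIT
6. SIG_LOST: (M_NAV) → mode=M_HALT action=A_RELEASE

final mode: M_HALT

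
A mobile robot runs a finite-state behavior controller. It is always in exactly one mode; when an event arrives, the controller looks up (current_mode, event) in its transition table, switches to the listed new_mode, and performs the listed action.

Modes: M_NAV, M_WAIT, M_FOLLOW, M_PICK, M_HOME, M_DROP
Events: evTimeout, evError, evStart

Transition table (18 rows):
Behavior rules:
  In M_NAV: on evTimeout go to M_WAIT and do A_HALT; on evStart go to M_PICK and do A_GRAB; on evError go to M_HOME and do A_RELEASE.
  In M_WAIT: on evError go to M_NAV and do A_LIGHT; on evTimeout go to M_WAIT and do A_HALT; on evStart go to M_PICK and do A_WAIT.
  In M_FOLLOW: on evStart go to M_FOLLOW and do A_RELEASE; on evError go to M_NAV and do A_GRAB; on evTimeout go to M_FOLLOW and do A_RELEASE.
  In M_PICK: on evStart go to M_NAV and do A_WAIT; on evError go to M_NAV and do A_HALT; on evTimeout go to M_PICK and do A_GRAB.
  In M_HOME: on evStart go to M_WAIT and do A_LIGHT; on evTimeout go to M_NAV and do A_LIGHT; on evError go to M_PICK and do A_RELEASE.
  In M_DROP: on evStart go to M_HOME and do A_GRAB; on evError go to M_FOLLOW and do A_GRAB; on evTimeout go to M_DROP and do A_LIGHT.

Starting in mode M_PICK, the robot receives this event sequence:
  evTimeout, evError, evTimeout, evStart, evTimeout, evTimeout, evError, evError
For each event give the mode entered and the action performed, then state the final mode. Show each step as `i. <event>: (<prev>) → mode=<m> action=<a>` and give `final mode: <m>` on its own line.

final mode: M_HOME

1. evTimeout: (M_PICK) → mode=M_PICK action=A_GRAB
2. evError: (M_PICK) → mode=M_NAV action=A_HALT
3. evTimeout: (M_NAV) → mode=M_WAIT action=A_HALT
4. evStart: (M_WAIT) → mode=M_PICK action=A_WAIT
5. evTimeout: (M_PICK) → mode=M_PICK action=A_GRAB
6. evTimeout: (M_PICK) → mode=M_PICK action=A_GRAB
7. evError: (M_PICK) → mode=M_NAV action=A_HALT
8. evError: (M_NAV) → mode=M_HOME action=A_RELEASE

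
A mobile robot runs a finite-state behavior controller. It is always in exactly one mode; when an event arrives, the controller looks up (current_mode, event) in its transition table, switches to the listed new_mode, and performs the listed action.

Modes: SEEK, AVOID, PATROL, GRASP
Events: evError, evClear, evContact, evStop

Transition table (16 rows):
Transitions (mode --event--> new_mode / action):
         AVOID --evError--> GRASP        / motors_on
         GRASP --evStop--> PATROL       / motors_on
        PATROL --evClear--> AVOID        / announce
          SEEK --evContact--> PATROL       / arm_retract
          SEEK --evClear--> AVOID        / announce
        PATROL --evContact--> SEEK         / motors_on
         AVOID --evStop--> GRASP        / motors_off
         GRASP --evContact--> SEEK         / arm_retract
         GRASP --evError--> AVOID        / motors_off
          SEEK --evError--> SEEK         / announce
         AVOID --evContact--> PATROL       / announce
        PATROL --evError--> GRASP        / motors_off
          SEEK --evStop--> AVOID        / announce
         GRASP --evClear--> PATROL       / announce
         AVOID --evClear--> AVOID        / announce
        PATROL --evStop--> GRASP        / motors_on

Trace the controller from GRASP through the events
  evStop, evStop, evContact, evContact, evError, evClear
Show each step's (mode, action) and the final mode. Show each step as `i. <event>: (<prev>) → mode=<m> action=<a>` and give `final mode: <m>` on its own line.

final mode: PATROL

1. evStop: (GRASP) → mode=PATROL action=motors_on
2. evStop: (PATROL) → mode=GRASP action=motors_on
3. evContact: (GRASP) → mode=SEEK action=arm_retract
4. evContact: (SEEK) → mode=PATROL action=arm_retract
5. evError: (PATROL) → mode=GRASP action=motors_off
6. evClear: (GRASP) → mode=PATROL action=announce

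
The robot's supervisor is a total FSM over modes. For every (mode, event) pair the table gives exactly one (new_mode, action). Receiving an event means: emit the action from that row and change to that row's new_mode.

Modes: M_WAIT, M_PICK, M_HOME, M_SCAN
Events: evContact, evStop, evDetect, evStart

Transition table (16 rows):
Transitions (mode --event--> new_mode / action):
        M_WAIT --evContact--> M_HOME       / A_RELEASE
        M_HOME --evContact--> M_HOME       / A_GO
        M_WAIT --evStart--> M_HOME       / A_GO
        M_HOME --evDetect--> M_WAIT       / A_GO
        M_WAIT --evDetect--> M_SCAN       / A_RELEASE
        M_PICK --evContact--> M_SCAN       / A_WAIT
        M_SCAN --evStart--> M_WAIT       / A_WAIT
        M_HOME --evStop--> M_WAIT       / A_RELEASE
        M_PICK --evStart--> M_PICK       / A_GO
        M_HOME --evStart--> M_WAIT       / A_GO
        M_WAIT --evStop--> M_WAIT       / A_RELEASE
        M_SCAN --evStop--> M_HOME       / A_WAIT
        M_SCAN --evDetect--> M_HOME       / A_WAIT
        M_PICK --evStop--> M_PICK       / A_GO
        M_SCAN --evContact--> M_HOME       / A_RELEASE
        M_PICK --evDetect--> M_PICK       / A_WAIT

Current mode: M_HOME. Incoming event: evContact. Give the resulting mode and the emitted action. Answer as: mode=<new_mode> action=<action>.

current mode = M_HOME; filter table to that mode:
  (M_HOME, evContact) → (M_HOME, A_GO)  ← event matches
  (M_HOME, evDetect) → (M_WAIT, A_GO)
  (M_HOME, evStop) → (M_WAIT, A_RELEASE)
  (M_HOME, evStart) → (M_WAIT, A_GO)
event = evContact selects (M_HOME, A_GO)

mode=M_HOME action=A_GO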